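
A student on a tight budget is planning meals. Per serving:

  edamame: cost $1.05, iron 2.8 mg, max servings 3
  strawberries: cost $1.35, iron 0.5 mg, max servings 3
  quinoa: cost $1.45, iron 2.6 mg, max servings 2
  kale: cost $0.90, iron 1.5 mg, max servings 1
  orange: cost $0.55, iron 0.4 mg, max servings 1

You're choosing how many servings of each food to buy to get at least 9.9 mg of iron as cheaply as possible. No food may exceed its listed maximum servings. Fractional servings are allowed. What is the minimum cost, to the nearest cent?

Cost per mg of iron: edamame $0.3750, quinoa $0.5577, kale $0.6000, orange $1.3750, strawberries $2.7000.
Take 3 servings of edamame: +8.4 mg iron for $3.15 (total $3.15, still need 1.5 mg).
Take 0.5769 servings of quinoa: +1.5 mg iron for $0.84 (total $3.99, still need 0.0 mg).
Filling from the cheapest source first is optimal under one linear minimum: $3.99.

$3.99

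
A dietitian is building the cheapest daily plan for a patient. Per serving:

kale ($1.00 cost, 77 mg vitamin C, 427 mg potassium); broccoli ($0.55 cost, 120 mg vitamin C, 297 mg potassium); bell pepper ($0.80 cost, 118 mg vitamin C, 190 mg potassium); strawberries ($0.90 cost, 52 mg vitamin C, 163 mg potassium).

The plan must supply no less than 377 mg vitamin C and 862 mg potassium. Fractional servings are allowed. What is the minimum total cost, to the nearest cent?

$1.73

For a min-cost LP with two ≥-constraints, a basic feasible solution has at most two positive variables.
kale only: max(377/77, 862/427) = 4.896 servings → $4.90.
broccoli only: max(377/120, 862/297) = 3.142 servings → $1.73.
bell pepper only: max(377/118, 862/190) = 4.537 servings → $3.63.
strawberries only: max(377/52, 862/163) = 7.25 servings → $6.53.
kale + broccoli with both targets exact would need a negative amount; discard.
kale + bell pepper with both tight: 0.8414 servings and 2.646 servings → $2.96.
kale + strawberries: intersection lies outside the first quadrant.
broccoli + bell pepper with both tight: 2.457 servings and 0.6965 servings → $1.91.
broccoli + strawberries: the both-tight solution has a negative serving — not a feasible corner.
bell pepper + strawberries with both tight: 1.778 servings and 3.216 servings → $4.32.
So the least-cost plan costs $1.73.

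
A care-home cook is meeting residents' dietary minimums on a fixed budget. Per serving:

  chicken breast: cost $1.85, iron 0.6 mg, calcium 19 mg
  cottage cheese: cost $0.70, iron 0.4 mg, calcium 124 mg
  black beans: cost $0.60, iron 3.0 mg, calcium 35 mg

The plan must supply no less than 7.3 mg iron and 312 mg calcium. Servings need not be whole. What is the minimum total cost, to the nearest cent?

$2.64

At the optimum either one food covers both requirements or two foods hit both targets exactly; no other combination can be cheaper.
chicken breast only: max(7.3/0.6, 312/19) = 16.42 servings → $30.38.
cottage cheese only: max(7.3/0.4, 312/124) = 18.25 servings → $12.78.
black beans only: max(7.3/3.0, 312/35) = 8.914 servings → $5.35.
chicken breast + cottage cheese with both tight: 11.68 servings and 0.726 servings → $22.12.
chicken breast + black beans: the both-tight solution has a negative serving — not a feasible corner.
cottage cheese + black beans with both tight: 1.901 servings and 2.18 servings → $2.64.
The minimum over all feasible corners is $2.64.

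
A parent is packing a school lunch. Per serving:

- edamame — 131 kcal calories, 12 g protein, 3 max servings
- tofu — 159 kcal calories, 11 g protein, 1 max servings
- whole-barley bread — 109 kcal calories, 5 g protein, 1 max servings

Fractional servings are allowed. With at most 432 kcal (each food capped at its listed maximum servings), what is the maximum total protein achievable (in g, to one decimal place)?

38.7 g

Protein per kcal: edamame 0.0916, tofu 0.06918, whole-barley bread 0.04587.
Take 3 servings of edamame: uses 393 kcal, +36.0 g protein (running total 36.0 g).
Take 0.2453 servings of tofu: uses 39 kcal, +2.7 g protein (running total 38.7 g).
Greedy by best ratio exhausts the calories allowance optimally: 38.7 g.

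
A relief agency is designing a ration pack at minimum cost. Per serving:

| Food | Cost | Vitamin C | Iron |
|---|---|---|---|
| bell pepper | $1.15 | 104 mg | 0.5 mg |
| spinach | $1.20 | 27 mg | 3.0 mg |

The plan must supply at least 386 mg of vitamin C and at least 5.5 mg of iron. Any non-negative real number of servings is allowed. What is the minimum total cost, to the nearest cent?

bell pepper only: max(386/104, 5.5/0.5) = 11 servings → $12.65.
spinach only: max(386/27, 5.5/3.0) = 14.3 servings → $17.16.
bell pepper + spinach with both tight: 3.382 servings and 1.27 servings → $5.41.
So the least-cost plan costs $5.41.

$5.41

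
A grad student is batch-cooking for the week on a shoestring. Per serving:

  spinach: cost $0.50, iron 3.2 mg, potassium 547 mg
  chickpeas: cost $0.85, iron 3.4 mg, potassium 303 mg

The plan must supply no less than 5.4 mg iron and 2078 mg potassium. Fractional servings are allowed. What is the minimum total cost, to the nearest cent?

For a min-cost LP with two ≥-constraints, a basic feasible solution has at most two positive variables.
spinach only: max(5.4/3.2, 2078/547) = 3.799 servings → $1.90.
chickpeas only: max(5.4/3.4, 2078/303) = 6.858 servings → $5.83.
spinach + chickpeas: the both-tight solution has a negative serving — not a feasible corner.
Cheapest feasible corner: $1.90.

$1.90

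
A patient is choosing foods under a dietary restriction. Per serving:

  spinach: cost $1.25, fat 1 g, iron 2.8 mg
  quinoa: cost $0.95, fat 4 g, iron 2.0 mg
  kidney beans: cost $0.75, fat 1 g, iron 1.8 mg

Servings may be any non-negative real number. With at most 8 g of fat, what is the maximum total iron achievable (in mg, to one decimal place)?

22.4 mg

Iron per g fat: spinach 2.8, kidney beans 1.8, quinoa 0.5.
With no serving limits, spend the whole fat allowance on spinach: 8 g / 1 g × 2.8 mg = 22.4 mg.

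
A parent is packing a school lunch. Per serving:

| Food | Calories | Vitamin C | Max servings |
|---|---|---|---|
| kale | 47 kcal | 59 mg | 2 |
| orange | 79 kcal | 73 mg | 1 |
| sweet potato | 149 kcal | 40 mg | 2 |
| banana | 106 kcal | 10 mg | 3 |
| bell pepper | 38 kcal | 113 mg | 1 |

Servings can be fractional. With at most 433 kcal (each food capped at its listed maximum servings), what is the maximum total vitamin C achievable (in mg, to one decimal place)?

Vitamin C per kcal: bell pepper 2.974, kale 1.255, orange 0.9241, sweet potato 0.2685, banana 0.09434.
Take 1 serving of bell pepper: uses 38 kcal, +113.0 mg vitamin C (running total 113.0 mg).
Take 2 servings of kale: uses 94 kcal, +118.0 mg vitamin C (running total 231.0 mg).
Take 1 serving of orange: uses 79 kcal, +73.0 mg vitamin C (running total 304.0 mg).
Take 1.49 servings of sweet potato: uses 222 kcal, +59.6 mg vitamin C (running total 363.6 mg).
Greedy by best ratio exhausts the calories allowance optimally: 363.6 mg.

363.6 mg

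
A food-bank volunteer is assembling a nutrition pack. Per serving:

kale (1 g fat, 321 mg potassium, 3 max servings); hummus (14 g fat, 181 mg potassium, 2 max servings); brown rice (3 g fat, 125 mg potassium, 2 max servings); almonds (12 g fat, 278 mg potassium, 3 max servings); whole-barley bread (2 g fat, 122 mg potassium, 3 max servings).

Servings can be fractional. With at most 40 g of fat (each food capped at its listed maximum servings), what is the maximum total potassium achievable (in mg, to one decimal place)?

2158.2 mg

Potassium per g fat: kale 321, whole-barley bread 61, brown rice 41.67, almonds 23.17, hummus 12.93.
Take 3 servings of kale: uses 3 g fat, +963.0 mg potassium (running total 963.0 mg).
Take 3 servings of whole-barley bread: uses 6 g fat, +366.0 mg potassium (running total 1329.0 mg).
Take 2 servings of brown rice: uses 6 g fat, +250.0 mg potassium (running total 1579.0 mg).
Take 2.083 servings of almonds: uses 25 g fat, +579.2 mg potassium (running total 2158.2 mg).
Greedy by best ratio exhausts the fat allowance optimally: 2158.2 mg.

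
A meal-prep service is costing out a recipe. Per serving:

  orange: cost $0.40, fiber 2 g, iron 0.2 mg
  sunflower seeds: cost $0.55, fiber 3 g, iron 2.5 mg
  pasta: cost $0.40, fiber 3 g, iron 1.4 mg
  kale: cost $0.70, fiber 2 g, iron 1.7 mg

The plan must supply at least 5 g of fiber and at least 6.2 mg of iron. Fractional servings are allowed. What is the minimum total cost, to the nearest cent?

Two binding constraints pin down two serving amounts, so the optimal mix uses at most two foods. The candidates are each food alone (scaled to the tighter of fiber/iron) and each pair with both constraints tight.
orange only: max(5/2, 6.2/0.2) = 31 servings → $12.40.
sunflower seeds only: max(5/3, 6.2/2.5) = 2.48 servings → $1.36.
pasta only: max(5/3, 6.2/1.4) = 4.429 servings → $1.77.
kale only: max(5/2, 6.2/1.7) = 3.647 servings → $2.55.
orange + sunflower seeds: the both-tight solution has a negative serving — not a feasible corner.
orange + pasta with both targets exact would need a negative amount; discard.
orange + kale: intersection lies outside the first quadrant.
sunflower seeds + pasta: intersection lies outside the first quadrant.
sunflower seeds + kale: intersection lies outside the first quadrant.
pasta + kale with both targets exact would need a negative amount; discard.
Cheapest feasible corner: $1.36.

$1.36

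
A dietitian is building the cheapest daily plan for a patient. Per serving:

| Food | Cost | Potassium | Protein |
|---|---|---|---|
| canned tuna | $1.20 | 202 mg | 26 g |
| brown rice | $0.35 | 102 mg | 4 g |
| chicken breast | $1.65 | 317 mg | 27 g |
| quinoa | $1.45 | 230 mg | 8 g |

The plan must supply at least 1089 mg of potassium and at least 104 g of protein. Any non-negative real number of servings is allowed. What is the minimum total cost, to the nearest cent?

At the optimum either one food covers both requirements or two foods hit both targets exactly; no other combination can be cheaper.
canned tuna only: max(1089/202, 104/26) = 5.391 servings → $6.47.
brown rice only: max(1089/102, 104/4) = 26 servings → $9.10.
chicken breast only: max(1089/317, 104/27) = 3.852 servings → $6.36.
quinoa only: max(1089/230, 104/8) = 13 servings → $18.85.
canned tuna + brown rice with both tight: 3.39 servings and 3.962 servings → $5.46.
canned tuna + chicken breast with both tight: 1.279 servings and 2.621 servings → $5.86.
canned tuna + quinoa with both tight: 3.485 servings and 1.674 servings → $6.61.
brown rice + chicken breast: the both-tight solution has a negative serving — not a feasible corner.
brown rice + quinoa: the both-tight solution has a negative serving — not a feasible corner.
chicken breast + quinoa with both targets exact would need a negative amount; discard.
Cheapest feasible corner: $5.46.

$5.46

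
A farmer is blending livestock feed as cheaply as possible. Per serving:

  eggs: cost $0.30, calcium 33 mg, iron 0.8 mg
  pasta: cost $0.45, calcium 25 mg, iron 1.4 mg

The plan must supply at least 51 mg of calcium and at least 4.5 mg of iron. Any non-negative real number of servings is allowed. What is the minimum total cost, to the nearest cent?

$1.45

An LP optimum is at a vertex; with two nutrient constraints at most two foods are used. Check each candidate.
eggs only: max(51/33, 4.5/0.8) = 5.625 servings → $1.69.
pasta only: max(51/25, 4.5/1.4) = 3.214 servings → $1.45.
eggs + pasta: intersection lies outside the first quadrant.
The minimum over all feasible corners is $1.45.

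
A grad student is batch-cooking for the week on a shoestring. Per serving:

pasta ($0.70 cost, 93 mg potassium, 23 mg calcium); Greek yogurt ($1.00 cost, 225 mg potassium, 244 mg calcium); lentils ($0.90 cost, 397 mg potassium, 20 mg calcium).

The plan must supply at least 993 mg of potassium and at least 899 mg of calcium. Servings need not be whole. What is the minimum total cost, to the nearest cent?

At the optimum either one food covers both requirements or two foods hit both targets exactly; no other combination can be cheaper.
pasta only: max(993/93, 899/23) = 39.09 servings → $27.36.
Greek yogurt only: max(993/225, 899/244) = 4.413 servings → $4.41.
lentils only: max(993/397, 899/20) = 44.95 servings → $40.45.
pasta + Greek yogurt with both tight: 2.284 servings and 3.469 servings → $5.07.
pasta + lentils with both targets exact would need a negative amount; discard.
Greek yogurt + lentils with both tight: 3.649 servings and 0.4332 servings → $4.04.
The minimum over all feasible corners is $4.04.

$4.04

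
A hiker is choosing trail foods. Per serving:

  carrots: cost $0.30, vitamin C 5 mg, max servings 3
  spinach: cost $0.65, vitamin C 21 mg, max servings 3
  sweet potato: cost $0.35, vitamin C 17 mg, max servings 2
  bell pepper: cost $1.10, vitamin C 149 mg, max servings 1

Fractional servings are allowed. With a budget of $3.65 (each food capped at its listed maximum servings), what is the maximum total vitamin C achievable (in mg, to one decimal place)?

Vitamin C per dollar: bell pepper 135.5, sweet potato 48.57, spinach 32.31, carrots 16.67.
Take 1 serving of bell pepper: spends $1.10, +149.0 mg vitamin C (running total 149.0 mg).
Take 2 servings of sweet potato: spends $0.70, +34.0 mg vitamin C (running total 183.0 mg).
Take 2.846 servings of spinach: spends $1.85, +59.8 mg vitamin C (running total 242.8 mg).
Filling greedily by vitamin C-per-dollar is optimal for one linear limit, giving 242.8 mg.

242.8 mg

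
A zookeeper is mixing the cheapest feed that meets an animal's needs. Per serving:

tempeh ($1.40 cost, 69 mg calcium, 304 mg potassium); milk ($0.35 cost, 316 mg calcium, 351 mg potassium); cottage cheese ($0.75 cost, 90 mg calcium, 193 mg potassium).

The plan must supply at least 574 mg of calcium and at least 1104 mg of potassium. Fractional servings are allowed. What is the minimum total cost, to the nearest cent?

For a min-cost LP with two ≥-constraints, a basic feasible solution has at most two positive variables.
tempeh only: max(574/69, 1104/304) = 8.319 servings → $11.65.
milk only: max(574/316, 1104/351) = 3.145 servings → $1.10.
cottage cheese only: max(574/90, 1104/193) = 6.378 servings → $4.78.
tempeh + milk with both tight: 2.051 servings and 1.369 servings → $3.35.
tempeh + cottage cheese: intersection lies outside the first quadrant.
milk + cottage cheese with both tight: 0.3885 servings and 5.014 servings → $3.90.
Cheapest feasible corner: $1.10.

$1.10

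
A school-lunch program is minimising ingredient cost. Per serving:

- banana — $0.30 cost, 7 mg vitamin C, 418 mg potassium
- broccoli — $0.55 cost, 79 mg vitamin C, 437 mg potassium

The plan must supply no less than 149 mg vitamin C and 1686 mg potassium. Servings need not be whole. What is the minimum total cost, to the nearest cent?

Compare the cost at each extreme point of the feasible region.
banana only: max(149/7, 1686/418) = 21.29 servings → $6.39.
broccoli only: max(149/79, 1686/437) = 3.858 servings → $2.12.
banana + broccoli with both tight: 2.272 servings and 1.685 servings → $1.61.
So the least-cost plan costs $1.61.

$1.61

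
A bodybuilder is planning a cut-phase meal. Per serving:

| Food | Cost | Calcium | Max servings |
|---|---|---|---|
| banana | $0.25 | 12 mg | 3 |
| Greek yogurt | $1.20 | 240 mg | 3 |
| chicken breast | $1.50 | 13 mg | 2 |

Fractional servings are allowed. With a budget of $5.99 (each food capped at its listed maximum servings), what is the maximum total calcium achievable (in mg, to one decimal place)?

770.2 mg

Calcium per dollar: Greek yogurt 200, banana 48, chicken breast 8.667.
Take 3 servings of Greek yogurt: spends $3.60, +720.0 mg calcium (running total 720.0 mg).
Take 3 servings of banana: spends $0.75, +36.0 mg calcium (running total 756.0 mg).
Take 1.093 servings of chicken breast: spends $1.64, +14.2 mg calcium (running total 770.2 mg).
Greedy by best ratio exhausts the cost allowance optimally: 770.2 mg.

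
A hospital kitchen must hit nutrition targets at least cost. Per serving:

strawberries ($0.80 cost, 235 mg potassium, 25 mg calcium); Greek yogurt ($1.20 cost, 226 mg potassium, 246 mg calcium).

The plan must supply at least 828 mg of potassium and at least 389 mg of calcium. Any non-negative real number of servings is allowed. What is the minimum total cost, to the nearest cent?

This is a tiny linear program; its minimum lies at a vertex of the feasible set. List the vertices and price them.
strawberries only: max(828/235, 389/25) = 15.56 servings → $12.45.
Greek yogurt only: max(828/226, 389/246) = 3.664 servings → $4.40.
strawberries + Greek yogurt with both tight: 2.22 servings and 1.356 servings → $3.40.
The minimum over all feasible corners is $3.40.

$3.40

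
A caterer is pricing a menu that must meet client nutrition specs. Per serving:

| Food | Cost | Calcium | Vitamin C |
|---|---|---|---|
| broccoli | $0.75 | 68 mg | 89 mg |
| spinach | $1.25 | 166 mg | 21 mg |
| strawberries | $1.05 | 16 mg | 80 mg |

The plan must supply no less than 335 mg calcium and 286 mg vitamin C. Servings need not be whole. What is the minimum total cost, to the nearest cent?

broccoli only: max(335/68, 286/89) = 4.926 servings → $3.69.
spinach only: max(335/166, 286/21) = 13.62 servings → $17.02.
strawberries only: max(335/16, 286/80) = 20.94 servings → $21.98.
broccoli + spinach with both tight: 3.03 servings and 0.7768 servings → $3.24.
broccoli + strawberries: the both-tight solution has a negative serving — not a feasible corner.
spinach + strawberries with both tight: 1.717 servings and 3.124 servings → $5.43.
The minimum over all feasible corners is $3.24.

$3.24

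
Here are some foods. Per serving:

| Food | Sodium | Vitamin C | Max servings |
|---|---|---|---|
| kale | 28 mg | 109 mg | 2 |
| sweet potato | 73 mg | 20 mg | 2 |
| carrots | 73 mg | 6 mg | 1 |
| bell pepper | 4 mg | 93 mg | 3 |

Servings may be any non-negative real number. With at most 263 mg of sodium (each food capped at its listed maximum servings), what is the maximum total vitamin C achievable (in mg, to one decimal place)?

541.0 mg

Vitamin C per mg sodium: bell pepper 23.25, kale 3.893, sweet potato 0.274, carrots 0.08219.
Take 3 servings of bell pepper: uses 12 mg sodium, +279.0 mg vitamin C (running total 279.0 mg).
Take 2 servings of kale: uses 56 mg sodium, +218.0 mg vitamin C (running total 497.0 mg).
Take 2 servings of sweet potato: uses 146 mg sodium, +40.0 mg vitamin C (running total 537.0 mg).
Take 0.6712 servings of carrots: uses 49 mg sodium, +4.0 mg vitamin C (running total 541.0 mg).
Greedy by best ratio exhausts the sodium allowance optimally: 541.0 mg.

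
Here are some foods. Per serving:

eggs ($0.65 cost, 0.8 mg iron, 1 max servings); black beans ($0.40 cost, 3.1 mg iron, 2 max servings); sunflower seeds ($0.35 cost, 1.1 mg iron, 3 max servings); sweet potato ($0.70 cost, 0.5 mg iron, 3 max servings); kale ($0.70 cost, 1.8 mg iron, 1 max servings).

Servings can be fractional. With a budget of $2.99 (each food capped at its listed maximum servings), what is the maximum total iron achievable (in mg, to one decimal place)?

Iron per dollar: black beans 7.75, sunflower seeds 3.143, kale 2.571, eggs 1.231, sweet potato 0.7143.
Take 2 servings of black beans: spends $0.80, +6.2 mg iron (running total 6.2 mg).
Take 3 servings of sunflower seeds: spends $1.05, +3.3 mg iron (running total 9.5 mg).
Take 1 serving of kale: spends $0.70, +1.8 mg iron (running total 11.3 mg).
Take 0.6769 servings of eggs: spends $0.44, +0.5 mg iron (running total 11.8 mg).
Greedy by best ratio exhausts the cost allowance optimally: 11.8 mg.

11.8 mg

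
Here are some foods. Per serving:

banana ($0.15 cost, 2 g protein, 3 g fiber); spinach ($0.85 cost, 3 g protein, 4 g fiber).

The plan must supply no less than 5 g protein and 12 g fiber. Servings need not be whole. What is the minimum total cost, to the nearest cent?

For a min-cost LP with two ≥-constraints, a basic feasible solution has at most two positive variables.
banana only: max(5/2, 12/3) = 4 servings → $0.60.
spinach only: max(5/3, 12/4) = 3 servings → $2.55.
banana + spinach: the both-tight solution has a negative serving — not a feasible corner.
Cheapest feasible corner: $0.60.

$0.60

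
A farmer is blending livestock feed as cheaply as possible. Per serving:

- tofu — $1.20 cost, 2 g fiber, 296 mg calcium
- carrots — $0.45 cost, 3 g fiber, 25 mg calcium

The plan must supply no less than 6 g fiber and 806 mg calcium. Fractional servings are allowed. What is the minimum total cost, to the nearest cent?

A basic optimal solution has at most two foods positive. Try each food alone and each pair with both targets met exactly.
tofu only: max(6/2, 806/296) = 3 servings → $3.60.
carrots only: max(6/3, 806/25) = 32.24 servings → $14.51.
tofu + carrots with both tight: 2.706 servings and 0.1957 servings → $3.34.
So the least-cost plan costs $3.34.

$3.34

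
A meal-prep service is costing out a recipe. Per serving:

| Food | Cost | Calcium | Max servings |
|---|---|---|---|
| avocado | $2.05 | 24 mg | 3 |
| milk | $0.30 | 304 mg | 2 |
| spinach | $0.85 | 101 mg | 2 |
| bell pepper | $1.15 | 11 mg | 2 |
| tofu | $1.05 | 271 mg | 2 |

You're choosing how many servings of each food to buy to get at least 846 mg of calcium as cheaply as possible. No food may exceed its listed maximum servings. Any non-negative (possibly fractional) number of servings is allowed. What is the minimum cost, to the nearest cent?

$1.52

Cost per mg of calcium: milk $0.0010, tofu $0.0039, spinach $0.0084, avocado $0.0854, bell pepper $0.1045.
Take 2 servings of milk: +608.0 mg calcium for $0.60 (total $0.60, still need 238.0 mg).
Take 0.8782 servings of tofu: +238.0 mg calcium for $0.92 (total $1.52, still need 0.0 mg).
Greedy by cheapest-per-mg is optimal for a single linear constraint, so the minimum cost is $1.52.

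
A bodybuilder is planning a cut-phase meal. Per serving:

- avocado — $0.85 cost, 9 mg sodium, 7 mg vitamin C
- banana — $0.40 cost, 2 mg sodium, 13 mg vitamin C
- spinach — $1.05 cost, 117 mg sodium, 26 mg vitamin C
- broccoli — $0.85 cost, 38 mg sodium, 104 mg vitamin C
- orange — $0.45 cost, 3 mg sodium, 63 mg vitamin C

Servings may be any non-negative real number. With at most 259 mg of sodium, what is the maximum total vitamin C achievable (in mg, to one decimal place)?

Vitamin C per mg sodium: orange 21, banana 6.5, broccoli 2.737, avocado 0.7778, spinach 0.2222.
With no serving limits, spend the whole sodium allowance on orange: 259 mg / 3 mg × 63 mg = 5439.0 mg.

5439.0 mg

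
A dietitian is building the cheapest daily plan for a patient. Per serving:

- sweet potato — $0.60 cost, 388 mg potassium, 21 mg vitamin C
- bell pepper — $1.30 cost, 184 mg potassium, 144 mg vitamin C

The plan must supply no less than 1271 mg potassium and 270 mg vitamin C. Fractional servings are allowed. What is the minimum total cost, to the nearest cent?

This is a tiny linear program; its minimum lies at a vertex of the feasible set. List the vertices and price them.
sweet potato only: max(1271/388, 270/21) = 12.86 servings → $7.71.
bell pepper only: max(1271/184, 270/144) = 6.908 servings → $8.98.
sweet potato + bell pepper with both tight: 2.564 servings and 1.501 servings → $3.49.
So the least-cost plan costs $3.49.

$3.49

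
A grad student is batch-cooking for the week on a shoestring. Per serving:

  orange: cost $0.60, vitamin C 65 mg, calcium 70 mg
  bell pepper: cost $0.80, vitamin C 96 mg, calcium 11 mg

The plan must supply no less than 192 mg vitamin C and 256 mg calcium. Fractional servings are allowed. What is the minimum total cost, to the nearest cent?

$2.19

Compare the cost at each extreme point of the feasible region.
orange only: max(192/65, 256/70) = 3.657 servings → $2.19.
bell pepper only: max(192/96, 256/11) = 23.27 servings → $18.62.
orange + bell pepper with both targets exact would need a negative amount; discard.
Cheapest feasible corner: $2.19.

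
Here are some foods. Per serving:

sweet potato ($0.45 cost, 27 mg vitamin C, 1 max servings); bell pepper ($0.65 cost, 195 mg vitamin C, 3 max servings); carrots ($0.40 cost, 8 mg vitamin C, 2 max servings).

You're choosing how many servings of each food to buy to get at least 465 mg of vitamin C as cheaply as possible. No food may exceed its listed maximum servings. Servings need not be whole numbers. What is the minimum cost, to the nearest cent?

$1.55

Cost per mg of vitamin C: bell pepper $0.0033, sweet potato $0.0167, carrots $0.0500.
Take 2.385 servings of bell pepper: +465.0 mg vitamin C for $1.55 (total $1.55, still need 0.0 mg).
Greedy by cheapest-per-mg is optimal for a single linear constraint, so the minimum cost is $1.55.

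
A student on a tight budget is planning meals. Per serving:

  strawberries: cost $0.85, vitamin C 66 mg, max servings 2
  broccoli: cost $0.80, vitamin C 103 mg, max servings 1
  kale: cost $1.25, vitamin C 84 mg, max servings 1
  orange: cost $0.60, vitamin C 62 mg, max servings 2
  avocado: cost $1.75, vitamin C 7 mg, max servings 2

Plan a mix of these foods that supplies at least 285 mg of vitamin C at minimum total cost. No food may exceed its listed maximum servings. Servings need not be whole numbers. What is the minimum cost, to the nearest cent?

$2.75

Cost per mg of vitamin C: broccoli $0.0078, orange $0.0097, strawberries $0.0129, kale $0.0149, avocado $0.2500.
Take 1 serving of broccoli: +103.0 mg vitamin C for $0.80 (total $0.80, still need 182.0 mg).
Take 2 servings of orange: +124.0 mg vitamin C for $1.20 (total $2.00, still need 58.0 mg).
Take 0.8788 servings of strawberries: +58.0 mg vitamin C for $0.75 (total $2.75, still need 0.0 mg).
Greedy by cheapest-per-mg is optimal for a single linear constraint, so the minimum cost is $2.75.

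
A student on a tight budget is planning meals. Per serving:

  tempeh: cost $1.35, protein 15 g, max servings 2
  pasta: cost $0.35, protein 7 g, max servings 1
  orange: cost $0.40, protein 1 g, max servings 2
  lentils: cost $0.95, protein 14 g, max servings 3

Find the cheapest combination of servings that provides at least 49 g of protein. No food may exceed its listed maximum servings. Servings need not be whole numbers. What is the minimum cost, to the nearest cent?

Cost per g of protein: pasta $0.0500, lentils $0.0679, tempeh $0.0900, orange $0.4000.
Take 1 serving of pasta: +7.0 g protein for $0.35 (total $0.35, still need 42.0 g).
Take 3 servings of lentils: +42.0 g protein for $2.85 (total $3.20, still need 0.0 g).
Filling from the cheapest source first is optimal under one linear minimum: $3.20.

$3.20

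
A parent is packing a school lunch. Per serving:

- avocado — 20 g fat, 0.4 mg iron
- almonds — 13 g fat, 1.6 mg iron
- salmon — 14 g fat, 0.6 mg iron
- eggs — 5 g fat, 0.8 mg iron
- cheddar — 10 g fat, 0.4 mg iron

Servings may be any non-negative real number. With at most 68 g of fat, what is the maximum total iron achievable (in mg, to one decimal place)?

Iron per g fat: eggs 0.16, almonds 0.1231, salmon 0.04286, cheddar 0.04, avocado 0.02.
With no serving limits, spend the whole fat allowance on eggs: 68 g / 5 g × 0.8 mg = 10.9 mg.

10.9 mg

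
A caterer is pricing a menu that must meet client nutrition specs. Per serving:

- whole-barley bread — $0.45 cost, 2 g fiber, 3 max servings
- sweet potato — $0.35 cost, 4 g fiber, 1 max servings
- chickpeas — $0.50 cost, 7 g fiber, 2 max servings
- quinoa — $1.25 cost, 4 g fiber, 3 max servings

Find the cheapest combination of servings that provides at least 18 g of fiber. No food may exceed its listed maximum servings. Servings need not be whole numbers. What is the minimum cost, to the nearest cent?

Cost per g of fiber: chickpeas $0.0714, sweet potato $0.0875, whole-barley bread $0.2250, quinoa $0.3125.
Take 2 servings of chickpeas: +14.0 g fiber for $1.00 (total $1.00, still need 4.0 g).
Take 1 serving of sweet potato: +4.0 g fiber for $0.35 (total $1.35, still need 0.0 g).
Filling from the cheapest source first is optimal under one linear minimum: $1.35.

$1.35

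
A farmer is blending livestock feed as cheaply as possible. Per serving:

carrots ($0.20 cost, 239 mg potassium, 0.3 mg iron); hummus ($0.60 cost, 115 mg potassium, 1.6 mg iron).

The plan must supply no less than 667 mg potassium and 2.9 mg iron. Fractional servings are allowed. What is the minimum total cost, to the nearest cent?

A basic optimal solution has at most two foods positive. Try each food alone and each pair with both targets met exactly.
carrots only: max(667/239, 2.9/0.3) = 9.667 servings → $1.93.
hummus only: max(667/115, 2.9/1.6) = 5.8 servings → $3.48.
carrots + hummus with both tight: 2.109 servings and 1.417 servings → $1.27.
Cheapest feasible corner: $1.27.

$1.27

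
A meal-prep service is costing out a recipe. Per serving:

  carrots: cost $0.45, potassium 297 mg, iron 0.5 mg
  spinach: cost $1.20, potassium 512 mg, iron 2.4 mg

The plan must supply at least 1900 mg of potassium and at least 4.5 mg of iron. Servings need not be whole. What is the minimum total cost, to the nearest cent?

$3.24

At the optimum either one food covers both requirements or two foods hit both targets exactly; no other combination can be cheaper.
carrots only: max(1900/297, 4.5/0.5) = 9 servings → $4.05.
spinach only: max(1900/512, 4.5/2.4) = 3.711 servings → $4.45.
carrots + spinach with both tight: 4.939 servings and 0.8461 servings → $3.24.
Cheapest feasible corner: $3.24.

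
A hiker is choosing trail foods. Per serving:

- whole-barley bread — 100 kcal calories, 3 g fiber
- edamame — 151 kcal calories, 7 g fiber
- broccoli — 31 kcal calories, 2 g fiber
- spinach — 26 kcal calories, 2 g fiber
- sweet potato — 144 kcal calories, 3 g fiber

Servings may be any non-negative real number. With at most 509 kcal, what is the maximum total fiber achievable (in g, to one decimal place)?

Fiber per kcal: spinach 0.07692, broccoli 0.06452, edamame 0.04636, whole-barley bread 0.03, sweet potato 0.02083.
With no serving limits, spend the whole calories allowance on spinach: 509 kcal / 26 kcal × 2 g = 39.2 g.

39.2 g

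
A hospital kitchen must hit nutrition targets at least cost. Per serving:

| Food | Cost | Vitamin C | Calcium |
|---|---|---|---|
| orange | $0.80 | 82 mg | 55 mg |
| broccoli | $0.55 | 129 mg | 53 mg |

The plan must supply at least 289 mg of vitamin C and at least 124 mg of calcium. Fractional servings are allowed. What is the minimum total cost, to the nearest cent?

Compare the cost at each extreme point of the feasible region.
orange only: max(289/82, 124/55) = 3.524 servings → $2.82.
broccoli only: max(289/129, 124/53) = 2.34 servings → $1.29.
orange + broccoli with both tight: 0.247 servings and 2.083 servings → $1.34.
So the least-cost plan costs $1.29.

$1.29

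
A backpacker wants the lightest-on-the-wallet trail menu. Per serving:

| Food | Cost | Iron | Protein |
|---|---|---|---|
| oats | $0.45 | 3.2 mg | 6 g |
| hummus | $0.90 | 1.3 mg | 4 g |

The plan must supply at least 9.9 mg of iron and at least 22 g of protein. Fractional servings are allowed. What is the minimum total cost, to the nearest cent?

$1.65

Check every corner: each single food scaled to meet both minima, and each pair solved so both constraints bind.
oats only: max(9.9/3.2, 22/6) = 3.667 servings → $1.65.
hummus only: max(9.9/1.3, 22/4) = 7.615 servings → $6.85.
oats + hummus with both tight: 2.2 servings and 2.2 servings → $2.97.
Cheapest feasible corner: $1.65.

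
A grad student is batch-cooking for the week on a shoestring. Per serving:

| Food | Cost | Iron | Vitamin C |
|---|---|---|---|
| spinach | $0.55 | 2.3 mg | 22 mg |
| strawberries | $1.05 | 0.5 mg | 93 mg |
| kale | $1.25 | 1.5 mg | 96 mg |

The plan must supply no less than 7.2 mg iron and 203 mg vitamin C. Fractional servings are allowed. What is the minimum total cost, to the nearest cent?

An LP optimum is at a vertex; with two nutrient constraints at most two foods are used. Check each candidate.
spinach only: max(7.2/2.3, 203/22) = 9.227 servings → $5.08.
strawberries only: max(7.2/0.5, 203/93) = 14.4 servings → $15.12.
kale only: max(7.2/1.5, 203/96) = 4.8 servings → $6.00.
spinach + strawberries with both tight: 2.8 servings and 1.52 servings → $3.14.
spinach + kale with both tight: 2.059 servings and 1.643 servings → $3.19.
strawberries + kale with both targets exact would need a negative amount; discard.
Cheapest feasible corner: $3.14.

$3.14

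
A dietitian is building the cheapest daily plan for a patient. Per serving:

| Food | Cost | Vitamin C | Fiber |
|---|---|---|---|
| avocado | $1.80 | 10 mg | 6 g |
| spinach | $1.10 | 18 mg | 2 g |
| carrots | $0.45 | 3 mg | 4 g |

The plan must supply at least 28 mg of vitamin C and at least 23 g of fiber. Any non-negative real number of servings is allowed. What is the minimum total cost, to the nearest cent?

$3.16

An LP optimum is at a vertex; with two nutrient constraints at most two foods are used. Check each candidate.
avocado only: max(28/10, 23/6) = 3.833 servings → $6.90.
spinach only: max(28/18, 23/2) = 11.5 servings → $12.65.
carrots only: max(28/3, 23/4) = 9.333 servings → $4.20.
avocado + spinach: the both-tight solution has a negative serving — not a feasible corner.
avocado + carrots with both tight: 1.955 servings and 2.818 servings → $4.79.
spinach + carrots with both tight: 0.6515 servings and 5.424 servings → $3.16.
Cheapest feasible corner: $3.16.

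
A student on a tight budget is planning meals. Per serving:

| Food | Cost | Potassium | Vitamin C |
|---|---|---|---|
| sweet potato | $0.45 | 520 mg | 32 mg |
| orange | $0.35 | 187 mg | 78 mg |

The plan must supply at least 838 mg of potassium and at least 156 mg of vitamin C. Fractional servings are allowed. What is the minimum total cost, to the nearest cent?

$1.02

An LP optimum is at a vertex; with two nutrient constraints at most two foods are used. Check each candidate.
sweet potato only: max(838/520, 156/32) = 4.875 servings → $2.19.
orange only: max(838/187, 156/78) = 4.481 servings → $1.57.
sweet potato + orange with both tight: 1.047 servings and 1.571 servings → $1.02.
Cheapest feasible corner: $1.02.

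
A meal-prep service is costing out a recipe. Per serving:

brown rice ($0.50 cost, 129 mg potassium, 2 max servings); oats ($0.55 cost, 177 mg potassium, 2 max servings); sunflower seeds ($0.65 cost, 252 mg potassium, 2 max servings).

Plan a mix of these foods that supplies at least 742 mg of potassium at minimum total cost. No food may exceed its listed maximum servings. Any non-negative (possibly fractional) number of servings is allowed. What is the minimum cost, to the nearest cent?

Cost per mg of potassium: sunflower seeds $0.0026, oats $0.0031, brown rice $0.0039.
Take 2 servings of sunflower seeds: +504.0 mg potassium for $1.30 (total $1.30, still need 238.0 mg).
Take 1.345 servings of oats: +238.0 mg potassium for $0.74 (total $2.04, still need 0.0 mg).
Filling from the cheapest source first is optimal under one linear minimum: $2.04.

$2.04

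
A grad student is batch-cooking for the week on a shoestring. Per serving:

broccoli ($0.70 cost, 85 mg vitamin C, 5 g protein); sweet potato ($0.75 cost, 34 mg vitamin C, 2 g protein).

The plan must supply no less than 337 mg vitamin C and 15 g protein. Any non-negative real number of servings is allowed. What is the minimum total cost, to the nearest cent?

For a min-cost LP with two ≥-constraints, a basic feasible solution has at most two positive variables.
broccoli only: max(337/85, 15/5) = 3.965 servings → $2.78.
sweet potato only: max(337/34, 15/2) = 9.912 servings → $7.43.
broccoli + sweet potato (both tight): parallel constraints — no distinct corner.
The minimum over all feasible corners is $2.78.

$2.78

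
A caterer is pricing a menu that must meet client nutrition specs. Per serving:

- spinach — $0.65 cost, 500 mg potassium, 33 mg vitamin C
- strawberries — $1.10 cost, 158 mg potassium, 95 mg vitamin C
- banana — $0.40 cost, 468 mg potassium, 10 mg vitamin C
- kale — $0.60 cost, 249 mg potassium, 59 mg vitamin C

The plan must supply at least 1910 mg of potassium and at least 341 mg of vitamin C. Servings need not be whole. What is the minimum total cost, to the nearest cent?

An LP optimum is at a vertex; with two nutrient constraints at most two foods are used. Check each candidate.
spinach only: max(1910/500, 341/33) = 10.33 servings → $6.72.
strawberries only: max(1910/158, 341/95) = 12.09 servings → $13.30.
banana only: max(1910/468, 341/10) = 34.1 servings → $13.64.
kale only: max(1910/249, 341/59) = 7.671 servings → $4.60.
spinach + strawberries with both tight: 3.017 servings and 2.542 servings → $4.76.
spinach + banana: the both-tight solution has a negative serving — not a feasible corner.
spinach + kale with both tight: 1.305 servings and 5.05 servings → $3.88.
strawberries + banana with both tight: 3.276 servings and 2.975 servings → $4.79.
strawberries + kale with both targets exact would need a negative amount; discard.
banana + kale with both tight: 1.106 servings and 5.592 servings → $3.80.
Cheapest feasible corner: $3.80.

$3.80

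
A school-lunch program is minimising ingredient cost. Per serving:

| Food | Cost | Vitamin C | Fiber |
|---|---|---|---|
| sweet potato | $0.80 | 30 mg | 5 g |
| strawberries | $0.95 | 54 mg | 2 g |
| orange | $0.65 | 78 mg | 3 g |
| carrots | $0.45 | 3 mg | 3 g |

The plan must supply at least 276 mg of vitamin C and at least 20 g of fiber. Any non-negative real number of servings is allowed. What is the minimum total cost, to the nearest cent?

At the optimum either one food covers both requirements or two foods hit both targets exactly; no other combination can be cheaper.
sweet potato only: max(276/30, 20/5) = 9.2 servings → $7.36.
strawberries only: max(276/54, 20/2) = 10 servings → $9.50.
orange only: max(276/78, 20/3) = 6.667 servings → $4.33.
carrots only: max(276/3, 20/3) = 92 servings → $41.40.
sweet potato + strawberries with both tight: 2.514 servings and 3.714 servings → $5.54.
sweet potato + orange with both tight: 2.44 servings and 2.6 servings → $3.64.
sweet potato + carrots: the both-tight solution has a negative serving — not a feasible corner.
strawberries + orange with both targets exact would need a negative amount; discard.
strawberries + carrots with both tight: 4.923 servings and 3.385 servings → $6.20.
orange + carrots with both tight: 3.413 servings and 3.253 servings → $3.68.
Cheapest feasible corner: $3.64.

$3.64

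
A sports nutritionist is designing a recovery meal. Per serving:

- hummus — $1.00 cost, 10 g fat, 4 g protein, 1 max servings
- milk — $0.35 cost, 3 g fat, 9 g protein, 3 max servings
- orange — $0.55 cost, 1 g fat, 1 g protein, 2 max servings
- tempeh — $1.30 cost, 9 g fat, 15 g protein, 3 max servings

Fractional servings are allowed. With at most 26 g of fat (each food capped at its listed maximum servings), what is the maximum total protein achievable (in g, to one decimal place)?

Protein per g fat: milk 3, tempeh 1.667, orange 1, hummus 0.4.
Take 3 servings of milk: uses 9 g fat, +27.0 g protein (running total 27.0 g).
Take 1.889 servings of tempeh: uses 17 g fat, +28.3 g protein (running total 55.3 g).
Greedy by best ratio exhausts the fat allowance optimally: 55.3 g.

55.3 g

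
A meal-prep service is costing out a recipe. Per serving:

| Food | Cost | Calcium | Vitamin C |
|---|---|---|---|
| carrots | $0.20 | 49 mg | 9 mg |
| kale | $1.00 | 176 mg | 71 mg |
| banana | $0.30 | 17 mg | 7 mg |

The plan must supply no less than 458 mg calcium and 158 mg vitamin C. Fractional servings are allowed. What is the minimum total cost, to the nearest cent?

Minimising a linear cost over {calcium ≥ 458, vitamin C ≥ 158, servings ≥ 0} — the optimum is at a vertex, using one or two foods.
carrots only: max(458/49, 158/9) = 17.56 servings → $3.51.
kale only: max(458/176, 158/71) = 2.602 servings → $2.60.
banana only: max(458/17, 158/7) = 26.94 servings → $8.08.
carrots + kale with both tight: 2.485 servings and 1.91 servings → $2.41.
carrots + banana with both tight: 2.737 servings and 19.05 servings → $6.26.
kale + banana: intersection lies outside the first quadrant.
Cheapest feasible corner: $2.41.

$2.41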